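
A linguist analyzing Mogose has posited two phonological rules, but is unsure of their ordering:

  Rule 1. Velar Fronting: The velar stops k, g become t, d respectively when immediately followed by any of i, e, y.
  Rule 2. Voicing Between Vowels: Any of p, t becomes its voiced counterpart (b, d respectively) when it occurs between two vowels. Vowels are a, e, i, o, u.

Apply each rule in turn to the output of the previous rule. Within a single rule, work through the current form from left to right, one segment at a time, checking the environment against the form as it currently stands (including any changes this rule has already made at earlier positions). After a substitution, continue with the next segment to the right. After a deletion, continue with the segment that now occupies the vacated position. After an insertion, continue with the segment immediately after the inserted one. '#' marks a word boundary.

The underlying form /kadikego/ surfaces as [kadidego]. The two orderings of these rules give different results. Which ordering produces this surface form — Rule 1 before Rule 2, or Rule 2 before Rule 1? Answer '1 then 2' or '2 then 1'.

1 then 2

Order 1 then 2:
  1 Velar Fronting: [kadikego] → [kaditego]
  2 Voicing Between Vowels: [kaditego] → [kadidego]
  result: [kadidego]
Order 2 then 1:
  2 Voicing Between Vowels: no change — [kadikego]
  1 Velar Fronting: [kadikego] → [kaditego]
  result: [kaditego]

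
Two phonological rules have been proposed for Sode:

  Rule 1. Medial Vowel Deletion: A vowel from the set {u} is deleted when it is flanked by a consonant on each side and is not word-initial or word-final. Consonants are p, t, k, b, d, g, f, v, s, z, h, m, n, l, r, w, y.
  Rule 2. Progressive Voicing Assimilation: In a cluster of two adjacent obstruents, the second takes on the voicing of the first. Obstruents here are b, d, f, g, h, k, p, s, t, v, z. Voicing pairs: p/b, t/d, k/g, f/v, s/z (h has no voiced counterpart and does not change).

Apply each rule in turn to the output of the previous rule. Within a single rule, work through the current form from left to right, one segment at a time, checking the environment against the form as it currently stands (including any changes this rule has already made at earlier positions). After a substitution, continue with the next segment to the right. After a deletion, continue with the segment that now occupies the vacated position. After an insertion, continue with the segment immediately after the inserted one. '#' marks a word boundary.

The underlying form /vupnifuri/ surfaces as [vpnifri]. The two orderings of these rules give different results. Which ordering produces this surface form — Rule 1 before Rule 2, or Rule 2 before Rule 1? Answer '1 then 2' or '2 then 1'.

Order 1 then 2:
  1 Medial Vowel Deletion: [vupnifuri] → [vpnifri]
  2 Progressive Voicing Assimilation: [vpnifri] → [vbnifri]
  result: [vbnifri]
Order 2 then 1:
  2 Progressive Voicing Assimilation: no change — [vupnifuri]
  1 Medial Vowel Deletion: [vupnifuri] → [vpnifri]
  result: [vpnifri]

2 then 1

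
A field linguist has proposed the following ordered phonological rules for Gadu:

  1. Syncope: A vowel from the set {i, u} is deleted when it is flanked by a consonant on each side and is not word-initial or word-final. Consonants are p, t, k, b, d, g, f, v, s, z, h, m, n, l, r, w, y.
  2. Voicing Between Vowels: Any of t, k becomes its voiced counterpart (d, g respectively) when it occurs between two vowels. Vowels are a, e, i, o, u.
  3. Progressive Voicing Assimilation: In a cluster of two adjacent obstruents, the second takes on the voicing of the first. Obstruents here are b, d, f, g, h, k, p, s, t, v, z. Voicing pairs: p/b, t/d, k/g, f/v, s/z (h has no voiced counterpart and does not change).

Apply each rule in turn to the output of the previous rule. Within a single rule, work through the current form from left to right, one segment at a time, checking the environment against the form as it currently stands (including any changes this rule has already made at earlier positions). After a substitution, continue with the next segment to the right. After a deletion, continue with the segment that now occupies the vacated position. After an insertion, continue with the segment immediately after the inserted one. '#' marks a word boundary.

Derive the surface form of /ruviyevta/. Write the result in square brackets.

[rvyevda]

1 Syncope: [ruviyevta] → [rvyevta]
2 Voicing Between Vowels: no change — [rvyevta]
3 Progressive Voicing Assimilation: [rvyevta] → [rvyevda]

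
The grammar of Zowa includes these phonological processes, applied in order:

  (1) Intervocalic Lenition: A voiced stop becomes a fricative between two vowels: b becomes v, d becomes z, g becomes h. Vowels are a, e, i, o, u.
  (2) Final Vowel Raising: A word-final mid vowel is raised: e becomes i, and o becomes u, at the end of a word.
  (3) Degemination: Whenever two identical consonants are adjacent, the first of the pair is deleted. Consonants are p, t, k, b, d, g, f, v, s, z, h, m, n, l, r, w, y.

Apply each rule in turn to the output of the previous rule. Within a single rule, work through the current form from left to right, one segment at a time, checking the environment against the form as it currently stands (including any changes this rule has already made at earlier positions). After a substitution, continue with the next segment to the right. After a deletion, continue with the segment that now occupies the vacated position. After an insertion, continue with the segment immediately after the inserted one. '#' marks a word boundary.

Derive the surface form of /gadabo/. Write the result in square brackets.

(1) Intervocalic Lenition: [gadabo] → [gazavo]
(2) Final Vowel Raising: [gazavo] → [gazavu]
(3) Degemination: no change — [gazavu]

[gazavu]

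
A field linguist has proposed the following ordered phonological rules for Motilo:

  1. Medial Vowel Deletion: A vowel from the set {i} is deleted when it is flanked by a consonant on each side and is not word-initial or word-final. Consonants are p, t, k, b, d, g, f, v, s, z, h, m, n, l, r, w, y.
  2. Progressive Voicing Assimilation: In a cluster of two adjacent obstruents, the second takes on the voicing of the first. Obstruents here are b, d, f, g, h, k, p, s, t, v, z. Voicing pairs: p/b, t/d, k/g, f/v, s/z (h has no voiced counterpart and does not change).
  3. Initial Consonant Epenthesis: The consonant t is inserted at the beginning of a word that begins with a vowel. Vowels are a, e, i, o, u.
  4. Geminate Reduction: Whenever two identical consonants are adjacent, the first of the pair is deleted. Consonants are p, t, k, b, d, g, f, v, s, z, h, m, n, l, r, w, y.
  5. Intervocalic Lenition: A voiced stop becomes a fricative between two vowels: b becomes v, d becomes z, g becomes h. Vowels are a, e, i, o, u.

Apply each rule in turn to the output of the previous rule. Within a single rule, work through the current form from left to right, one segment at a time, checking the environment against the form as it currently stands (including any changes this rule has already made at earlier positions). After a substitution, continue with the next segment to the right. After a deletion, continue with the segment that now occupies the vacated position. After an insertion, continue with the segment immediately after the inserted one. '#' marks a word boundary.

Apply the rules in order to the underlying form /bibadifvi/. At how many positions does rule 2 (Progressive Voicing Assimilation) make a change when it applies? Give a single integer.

1 Medial Vowel Deletion: [bibadifvi] → [bbadfvi]
2 Progressive Voicing Assimilation: [bbadfvi] → [bbadvvi]
3 Initial Consonant Epenthesis: no change — [bbadvvi]
4 Geminate Reduction: [bbadvvi] → [badvi]
5 Intervocalic Lenition: no change — [badvi]
Rule 2 changed 1 position(s).

1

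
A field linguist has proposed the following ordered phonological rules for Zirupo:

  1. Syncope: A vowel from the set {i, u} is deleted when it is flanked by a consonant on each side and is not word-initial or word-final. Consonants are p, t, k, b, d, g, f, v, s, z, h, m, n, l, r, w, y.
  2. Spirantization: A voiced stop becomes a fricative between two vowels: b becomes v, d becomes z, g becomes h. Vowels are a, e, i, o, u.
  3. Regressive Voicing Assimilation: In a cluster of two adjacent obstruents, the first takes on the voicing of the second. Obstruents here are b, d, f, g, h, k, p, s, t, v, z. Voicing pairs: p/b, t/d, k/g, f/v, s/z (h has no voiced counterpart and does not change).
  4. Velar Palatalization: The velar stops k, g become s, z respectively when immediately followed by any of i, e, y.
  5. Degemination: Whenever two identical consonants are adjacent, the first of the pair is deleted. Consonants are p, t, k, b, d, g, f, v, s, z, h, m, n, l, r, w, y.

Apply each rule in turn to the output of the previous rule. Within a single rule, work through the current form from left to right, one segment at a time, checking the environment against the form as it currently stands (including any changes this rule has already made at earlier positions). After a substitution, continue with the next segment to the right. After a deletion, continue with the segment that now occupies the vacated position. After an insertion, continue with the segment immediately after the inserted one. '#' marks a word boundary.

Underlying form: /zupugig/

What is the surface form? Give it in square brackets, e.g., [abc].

1 Syncope: [zupugig] → [zpgg]
2 Spirantization: no change — [zpgg]
3 Regressive Voicing Assimilation: [zpgg] → [sbgg]
4 Velar Palatalization: no change — [sbgg]
5 Degemination: [sbgg] → [sbg]

[sbg]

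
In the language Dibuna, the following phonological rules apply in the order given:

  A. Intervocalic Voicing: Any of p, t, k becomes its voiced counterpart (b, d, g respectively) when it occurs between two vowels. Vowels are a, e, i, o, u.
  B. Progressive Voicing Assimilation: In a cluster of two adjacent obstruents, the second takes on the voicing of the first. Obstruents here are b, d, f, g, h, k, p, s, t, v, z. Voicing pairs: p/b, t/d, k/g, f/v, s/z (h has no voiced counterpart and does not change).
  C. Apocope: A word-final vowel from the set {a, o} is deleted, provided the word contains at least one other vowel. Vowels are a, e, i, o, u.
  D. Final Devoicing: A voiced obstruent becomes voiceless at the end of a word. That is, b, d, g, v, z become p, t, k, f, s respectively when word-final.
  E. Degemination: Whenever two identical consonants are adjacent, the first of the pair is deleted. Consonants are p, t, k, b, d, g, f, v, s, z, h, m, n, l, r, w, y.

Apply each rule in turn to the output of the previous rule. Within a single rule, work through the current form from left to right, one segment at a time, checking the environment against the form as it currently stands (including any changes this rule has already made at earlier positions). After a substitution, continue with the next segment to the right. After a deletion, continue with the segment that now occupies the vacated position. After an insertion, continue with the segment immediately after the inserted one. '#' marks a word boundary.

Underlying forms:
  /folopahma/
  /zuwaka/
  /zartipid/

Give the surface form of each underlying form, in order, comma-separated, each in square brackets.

[folobahm], [zuwak], [zartibit]

/folopahma/:
  A Intervocalic Voicing: [folopahma] → [folobahma]
  B Progressive Voicing Assimilation: no change — [folobahma]
  C Apocope: [folobahma] → [folobahm]
  D Final Devoicing: no change — [folobahm]
  E Degemination: no change — [folobahm]
/zuwaka/:
  A Intervocalic Voicing: [zuwaka] → [zuwaga]
  B Progressive Voicing Assimilation: no change — [zuwaga]
  C Apocope: [zuwaga] → [zuwag]
  D Final Devoicing: [zuwag] → [zuwak]
  E Degemination: no change — [zuwak]
/zartipid/:
  A Intervocalic Voicing: [zartipid] → [zartibid]
  B Progressive Voicing Assimilation: no change — [zartibid]
  C Apocope: no change — [zartibid]
  D Final Devoicing: [zartibid] → [zartibit]
  E Degemination: no change — [zartibit]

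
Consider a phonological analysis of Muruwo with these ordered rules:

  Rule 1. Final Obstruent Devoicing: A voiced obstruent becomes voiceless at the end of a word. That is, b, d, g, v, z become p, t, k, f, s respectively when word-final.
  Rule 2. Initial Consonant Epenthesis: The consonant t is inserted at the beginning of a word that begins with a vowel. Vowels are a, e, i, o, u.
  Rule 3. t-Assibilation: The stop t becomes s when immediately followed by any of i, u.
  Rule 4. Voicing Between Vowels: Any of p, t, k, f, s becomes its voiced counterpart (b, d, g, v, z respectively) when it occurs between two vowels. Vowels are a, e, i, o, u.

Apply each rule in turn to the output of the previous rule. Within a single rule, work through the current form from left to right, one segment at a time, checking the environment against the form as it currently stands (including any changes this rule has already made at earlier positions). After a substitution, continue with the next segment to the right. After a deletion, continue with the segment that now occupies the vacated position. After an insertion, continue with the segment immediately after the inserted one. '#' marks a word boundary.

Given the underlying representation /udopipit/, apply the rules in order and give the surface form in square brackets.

Rule 1 Final Obstruent Devoicing: no change — [udopipit]
Rule 2 Initial Consonant Epenthesis: [udopipit] → [tudopipit]
Rule 3 t-Assibilation: [tudopipit] → [sudopipit]
Rule 4 Voicing Between Vowels: [sudopipit] → [sudobibit]

[sudobibit]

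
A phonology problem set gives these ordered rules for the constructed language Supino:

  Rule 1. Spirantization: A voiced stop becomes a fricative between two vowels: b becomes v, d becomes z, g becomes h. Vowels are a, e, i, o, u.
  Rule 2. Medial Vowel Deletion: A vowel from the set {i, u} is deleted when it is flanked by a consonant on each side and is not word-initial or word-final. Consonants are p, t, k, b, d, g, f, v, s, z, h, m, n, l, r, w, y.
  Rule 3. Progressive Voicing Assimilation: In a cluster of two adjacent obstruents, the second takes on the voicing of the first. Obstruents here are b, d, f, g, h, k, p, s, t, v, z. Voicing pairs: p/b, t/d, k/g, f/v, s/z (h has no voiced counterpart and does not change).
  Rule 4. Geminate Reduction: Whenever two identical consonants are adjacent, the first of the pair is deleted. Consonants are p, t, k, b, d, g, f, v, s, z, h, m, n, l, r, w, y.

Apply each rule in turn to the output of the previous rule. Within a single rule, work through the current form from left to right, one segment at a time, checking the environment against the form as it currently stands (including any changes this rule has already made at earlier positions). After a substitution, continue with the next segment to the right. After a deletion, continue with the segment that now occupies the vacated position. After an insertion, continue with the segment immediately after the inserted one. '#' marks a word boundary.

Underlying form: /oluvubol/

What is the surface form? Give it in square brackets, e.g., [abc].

[olvol]

Rule 1 Spirantization: [oluvubol] → [oluvuvol]
Rule 2 Medial Vowel Deletion: [oluvuvol] → [olvvol]
Rule 3 Progressive Voicing Assimilation: no change — [olvvol]
Rule 4 Geminate Reduction: [olvvol] → [olvol]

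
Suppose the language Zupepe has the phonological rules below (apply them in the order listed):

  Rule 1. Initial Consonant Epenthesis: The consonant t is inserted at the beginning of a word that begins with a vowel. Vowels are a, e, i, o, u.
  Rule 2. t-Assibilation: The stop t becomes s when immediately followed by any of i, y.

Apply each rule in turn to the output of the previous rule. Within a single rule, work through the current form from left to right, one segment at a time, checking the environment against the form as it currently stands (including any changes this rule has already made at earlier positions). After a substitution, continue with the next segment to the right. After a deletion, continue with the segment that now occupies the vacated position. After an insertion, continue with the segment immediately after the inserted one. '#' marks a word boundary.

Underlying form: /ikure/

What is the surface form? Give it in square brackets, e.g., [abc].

Rule 1 Initial Consonant Epenthesis: [ikure] → [tikure]
Rule 2 t-Assibilation: [tikure] → [sikure]

[sikure]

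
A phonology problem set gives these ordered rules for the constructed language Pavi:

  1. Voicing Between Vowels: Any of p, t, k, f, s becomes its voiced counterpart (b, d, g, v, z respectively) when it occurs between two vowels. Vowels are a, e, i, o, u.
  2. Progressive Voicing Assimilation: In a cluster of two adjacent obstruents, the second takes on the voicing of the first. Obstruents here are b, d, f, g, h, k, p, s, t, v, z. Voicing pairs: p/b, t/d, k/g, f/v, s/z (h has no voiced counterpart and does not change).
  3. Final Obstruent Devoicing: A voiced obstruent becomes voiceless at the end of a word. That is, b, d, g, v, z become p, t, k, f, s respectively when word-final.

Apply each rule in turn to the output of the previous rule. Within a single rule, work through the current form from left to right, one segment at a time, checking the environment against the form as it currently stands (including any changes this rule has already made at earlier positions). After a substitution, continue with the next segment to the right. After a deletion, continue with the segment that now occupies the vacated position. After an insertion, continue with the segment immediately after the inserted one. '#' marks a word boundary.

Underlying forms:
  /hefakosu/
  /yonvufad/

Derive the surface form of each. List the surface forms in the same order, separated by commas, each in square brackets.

/hefakosu/:
  1 Voicing Between Vowels: [hefakosu] → [hevagozu]
  2 Progressive Voicing Assimilation: no change — [hevagozu]
  3 Final Obstruent Devoicing: no change — [hevagozu]
/yonvufad/:
  1 Voicing Between Vowels: [yonvufad] → [yonvuvad]
  2 Progressive Voicing Assimilation: no change — [yonvuvad]
  3 Final Obstruent Devoicing: [yonvuvad] → [yonvuvat]

[hevagozu], [yonvuvat]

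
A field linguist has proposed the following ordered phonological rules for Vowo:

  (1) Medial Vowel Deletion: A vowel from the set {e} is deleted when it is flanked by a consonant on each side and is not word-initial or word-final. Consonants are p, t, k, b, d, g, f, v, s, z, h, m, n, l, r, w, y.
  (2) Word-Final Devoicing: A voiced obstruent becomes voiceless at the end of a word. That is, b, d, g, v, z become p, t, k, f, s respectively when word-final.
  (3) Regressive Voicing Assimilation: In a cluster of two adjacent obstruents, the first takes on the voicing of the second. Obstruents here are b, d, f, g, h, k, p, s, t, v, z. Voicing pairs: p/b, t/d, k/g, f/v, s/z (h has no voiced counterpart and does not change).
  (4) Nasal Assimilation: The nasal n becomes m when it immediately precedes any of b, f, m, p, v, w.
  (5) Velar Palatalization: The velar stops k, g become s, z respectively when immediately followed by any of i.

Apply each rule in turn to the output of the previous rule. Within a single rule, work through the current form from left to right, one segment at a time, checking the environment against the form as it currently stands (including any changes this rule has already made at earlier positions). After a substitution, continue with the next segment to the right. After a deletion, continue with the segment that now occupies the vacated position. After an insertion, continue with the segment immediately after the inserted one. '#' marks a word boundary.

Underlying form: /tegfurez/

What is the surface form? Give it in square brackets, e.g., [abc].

(1) Medial Vowel Deletion: [tegfurez] → [tgfurz]
(2) Word-Final Devoicing: [tgfurz] → [tgfurs]
(3) Regressive Voicing Assimilation: [tgfurs] → [dkfurs]
(4) Nasal Assimilation: no change — [dkfurs]
(5) Velar Palatalization: no change — [dkfurs]

[dkfurs]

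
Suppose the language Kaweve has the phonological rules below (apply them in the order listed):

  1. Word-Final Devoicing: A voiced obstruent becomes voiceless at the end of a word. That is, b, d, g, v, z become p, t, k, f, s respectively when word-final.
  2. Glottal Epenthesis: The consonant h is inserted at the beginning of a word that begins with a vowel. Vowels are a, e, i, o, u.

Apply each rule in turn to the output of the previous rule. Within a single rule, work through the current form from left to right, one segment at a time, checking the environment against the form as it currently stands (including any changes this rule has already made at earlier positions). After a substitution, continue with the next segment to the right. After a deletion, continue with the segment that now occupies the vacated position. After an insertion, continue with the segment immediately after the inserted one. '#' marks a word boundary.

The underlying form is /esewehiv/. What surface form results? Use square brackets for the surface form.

[hesewehif]

1 Word-Final Devoicing: [esewehiv] → [esewehif]
2 Glottal Epenthesis: [esewehif] → [hesewehif]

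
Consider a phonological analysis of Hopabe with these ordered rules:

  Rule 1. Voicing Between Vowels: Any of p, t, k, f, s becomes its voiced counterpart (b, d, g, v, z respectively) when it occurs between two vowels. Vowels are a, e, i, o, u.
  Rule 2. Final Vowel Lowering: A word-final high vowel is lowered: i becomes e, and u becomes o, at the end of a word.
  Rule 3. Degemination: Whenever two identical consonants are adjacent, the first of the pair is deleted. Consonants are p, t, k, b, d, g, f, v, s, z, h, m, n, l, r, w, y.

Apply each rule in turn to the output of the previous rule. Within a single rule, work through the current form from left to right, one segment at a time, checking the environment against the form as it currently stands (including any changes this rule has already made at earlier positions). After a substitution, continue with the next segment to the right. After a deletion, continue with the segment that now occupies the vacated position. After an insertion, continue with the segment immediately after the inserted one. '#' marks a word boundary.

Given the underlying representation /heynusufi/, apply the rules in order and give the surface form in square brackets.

Rule 1 Voicing Between Vowels: [heynusufi] → [heynuzuvi]
Rule 2 Final Vowel Lowering: [heynuzuvi] → [heynuzuve]
Rule 3 Degemination: no change — [heynuzuve]

[heynuzuve]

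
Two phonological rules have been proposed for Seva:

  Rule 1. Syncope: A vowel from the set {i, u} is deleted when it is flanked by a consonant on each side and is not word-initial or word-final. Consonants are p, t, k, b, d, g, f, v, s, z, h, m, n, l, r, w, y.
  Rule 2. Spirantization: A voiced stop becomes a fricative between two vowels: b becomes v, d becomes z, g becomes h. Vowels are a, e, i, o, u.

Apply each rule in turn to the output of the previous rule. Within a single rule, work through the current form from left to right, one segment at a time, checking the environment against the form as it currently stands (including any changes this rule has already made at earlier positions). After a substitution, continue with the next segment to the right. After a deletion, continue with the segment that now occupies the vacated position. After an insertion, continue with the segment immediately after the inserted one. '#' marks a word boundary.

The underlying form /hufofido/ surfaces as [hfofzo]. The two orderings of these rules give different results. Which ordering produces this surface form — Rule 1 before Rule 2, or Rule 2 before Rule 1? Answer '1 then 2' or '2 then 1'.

2 then 1

Order 1 then 2:
  1 Syncope: [hufofido] → [hfofdo]
  2 Spirantization: no change — [hfofdo]
  result: [hfofdo]
Order 2 then 1:
  2 Spirantization: [hufofido] → [hufofizo]
  1 Syncope: [hufofizo] → [hfofzo]
  result: [hfofzo]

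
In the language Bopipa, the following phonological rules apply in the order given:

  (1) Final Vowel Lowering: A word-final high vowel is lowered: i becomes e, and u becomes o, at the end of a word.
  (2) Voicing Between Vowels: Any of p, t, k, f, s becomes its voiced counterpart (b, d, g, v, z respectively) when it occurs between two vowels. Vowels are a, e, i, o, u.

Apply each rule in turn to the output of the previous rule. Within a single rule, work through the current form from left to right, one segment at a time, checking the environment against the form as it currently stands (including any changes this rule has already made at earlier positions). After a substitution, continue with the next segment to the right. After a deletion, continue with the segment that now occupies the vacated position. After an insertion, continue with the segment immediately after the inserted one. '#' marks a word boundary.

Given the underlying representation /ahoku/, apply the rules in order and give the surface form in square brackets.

[ahogo]

(1) Final Vowel Lowering: [ahoku] → [ahoko]
(2) Voicing Between Vowels: [ahoko] → [ahogo]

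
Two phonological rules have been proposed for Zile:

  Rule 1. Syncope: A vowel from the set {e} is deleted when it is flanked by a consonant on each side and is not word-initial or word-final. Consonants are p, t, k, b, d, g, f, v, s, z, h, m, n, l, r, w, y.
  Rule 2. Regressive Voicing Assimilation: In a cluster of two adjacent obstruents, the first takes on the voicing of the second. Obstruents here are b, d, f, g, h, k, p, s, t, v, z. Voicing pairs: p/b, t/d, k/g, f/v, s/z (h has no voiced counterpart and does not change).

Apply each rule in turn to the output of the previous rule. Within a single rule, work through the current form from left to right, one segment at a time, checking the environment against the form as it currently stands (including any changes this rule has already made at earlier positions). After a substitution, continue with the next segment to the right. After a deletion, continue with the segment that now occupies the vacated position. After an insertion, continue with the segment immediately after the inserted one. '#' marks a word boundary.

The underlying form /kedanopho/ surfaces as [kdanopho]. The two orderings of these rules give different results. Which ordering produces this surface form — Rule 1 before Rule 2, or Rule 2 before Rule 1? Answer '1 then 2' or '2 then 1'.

Order 1 then 2:
  1 Syncope: [kedanopho] → [kdanopho]
  2 Regressive Voicing Assimilation: [kdanopho] → [gdanopho]
  result: [gdanopho]
Order 2 then 1:
  2 Regressive Voicing Assimilation: no change — [kedanopho]
  1 Syncope: [kedanopho] → [kdanopho]
  result: [kdanopho]

2 then 1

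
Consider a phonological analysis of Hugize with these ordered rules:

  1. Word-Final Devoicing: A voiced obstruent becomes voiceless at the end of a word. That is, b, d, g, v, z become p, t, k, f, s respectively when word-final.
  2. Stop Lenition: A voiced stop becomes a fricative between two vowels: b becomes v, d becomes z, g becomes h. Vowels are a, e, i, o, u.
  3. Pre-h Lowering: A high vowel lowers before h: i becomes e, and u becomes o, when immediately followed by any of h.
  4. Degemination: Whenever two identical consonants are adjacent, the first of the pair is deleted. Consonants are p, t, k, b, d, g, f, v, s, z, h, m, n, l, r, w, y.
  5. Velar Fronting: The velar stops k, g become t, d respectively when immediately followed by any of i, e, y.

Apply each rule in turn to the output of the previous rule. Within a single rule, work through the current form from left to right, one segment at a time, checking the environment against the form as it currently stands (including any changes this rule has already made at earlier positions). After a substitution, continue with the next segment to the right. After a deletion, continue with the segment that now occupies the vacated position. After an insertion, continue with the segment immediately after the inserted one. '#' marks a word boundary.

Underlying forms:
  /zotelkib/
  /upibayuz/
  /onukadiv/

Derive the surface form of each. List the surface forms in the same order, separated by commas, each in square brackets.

[zoteltip], [upivayus], [onukazif]

/zotelkib/:
  1 Word-Final Devoicing: [zotelkib] → [zotelkip]
  2 Stop Lenition: no change — [zotelkip]
  3 Pre-h Lowering: no change — [zotelkip]
  4 Degemination: no change — [zotelkip]
  5 Velar Fronting: [zotelkip] → [zoteltip]
/upibayuz/:
  1 Word-Final Devoicing: [upibayuz] → [upibayus]
  2 Stop Lenition: [upibayus] → [upivayus]
  3 Pre-h Lowering: no change — [upivayus]
  4 Degemination: no change — [upivayus]
  5 Velar Fronting: no change — [upivayus]
/onukadiv/:
  1 Word-Final Devoicing: [onukadiv] → [onukadif]
  2 Stop Lenition: [onukadif] → [onukazif]
  3 Pre-h Lowering: no change — [onukazif]
  4 Degemination: no change — [onukazif]
  5 Velar Fronting: no change — [onukazif]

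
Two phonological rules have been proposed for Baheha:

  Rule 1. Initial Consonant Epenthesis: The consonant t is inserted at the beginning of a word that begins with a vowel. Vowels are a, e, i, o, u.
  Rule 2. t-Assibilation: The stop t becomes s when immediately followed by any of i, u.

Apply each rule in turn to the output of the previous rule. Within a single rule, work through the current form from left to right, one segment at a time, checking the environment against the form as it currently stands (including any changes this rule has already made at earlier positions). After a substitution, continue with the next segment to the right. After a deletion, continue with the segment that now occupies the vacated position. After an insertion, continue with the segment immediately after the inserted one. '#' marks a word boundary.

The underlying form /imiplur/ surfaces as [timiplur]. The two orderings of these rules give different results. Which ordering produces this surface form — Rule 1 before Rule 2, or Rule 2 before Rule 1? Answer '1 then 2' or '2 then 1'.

2 then 1

Order 1 then 2:
  1 Initial Consonant Epenthesis: [imiplur] → [timiplur]
  2 t-Assibilation: [timiplur] → [simiplur]
  result: [simiplur]
Order 2 then 1:
  2 t-Assibilation: no change — [imiplur]
  1 Initial Consonant Epenthesis: [imiplur] → [timiplur]
  result: [timiplur]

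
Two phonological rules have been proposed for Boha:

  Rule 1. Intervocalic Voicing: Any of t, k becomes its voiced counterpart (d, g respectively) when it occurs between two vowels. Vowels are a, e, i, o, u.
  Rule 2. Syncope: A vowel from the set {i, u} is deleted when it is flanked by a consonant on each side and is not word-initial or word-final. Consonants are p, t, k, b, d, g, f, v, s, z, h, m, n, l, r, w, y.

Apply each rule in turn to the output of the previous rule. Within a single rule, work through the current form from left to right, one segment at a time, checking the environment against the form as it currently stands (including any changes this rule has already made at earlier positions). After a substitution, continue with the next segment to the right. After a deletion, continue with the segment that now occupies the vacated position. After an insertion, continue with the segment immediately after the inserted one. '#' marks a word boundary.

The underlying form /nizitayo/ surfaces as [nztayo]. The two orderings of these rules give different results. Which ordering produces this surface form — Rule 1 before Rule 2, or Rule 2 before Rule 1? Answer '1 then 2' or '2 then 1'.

Order 1 then 2:
  1 Intervocalic Voicing: [nizitayo] → [nizidayo]
  2 Syncope: [nizidayo] → [nzdayo]
  result: [nzdayo]
Order 2 then 1:
  2 Syncope: [nizitayo] → [nztayo]
  1 Intervocalic Voicing: no change — [nztayo]
  result: [nztayo]

2 then 1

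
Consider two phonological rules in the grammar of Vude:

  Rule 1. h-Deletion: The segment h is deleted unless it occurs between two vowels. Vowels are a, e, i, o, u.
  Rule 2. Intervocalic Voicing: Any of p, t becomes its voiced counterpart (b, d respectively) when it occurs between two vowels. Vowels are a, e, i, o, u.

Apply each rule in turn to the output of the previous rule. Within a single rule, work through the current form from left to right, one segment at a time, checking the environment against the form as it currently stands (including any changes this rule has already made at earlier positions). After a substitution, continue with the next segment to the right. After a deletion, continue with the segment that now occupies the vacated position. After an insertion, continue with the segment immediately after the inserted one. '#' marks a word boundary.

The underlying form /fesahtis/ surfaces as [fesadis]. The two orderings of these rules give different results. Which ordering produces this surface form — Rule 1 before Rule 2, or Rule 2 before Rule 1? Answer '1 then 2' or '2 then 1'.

1 then 2

Order 1 then 2:
  1 h-Deletion: [fesahtis] → [fesatis]
  2 Intervocalic Voicing: [fesatis] → [fesadis]
  result: [fesadis]
Order 2 then 1:
  2 Intervocalic Voicing: no change — [fesahtis]
  1 h-Deletion: [fesahtis] → [fesatis]
  result: [fesatis]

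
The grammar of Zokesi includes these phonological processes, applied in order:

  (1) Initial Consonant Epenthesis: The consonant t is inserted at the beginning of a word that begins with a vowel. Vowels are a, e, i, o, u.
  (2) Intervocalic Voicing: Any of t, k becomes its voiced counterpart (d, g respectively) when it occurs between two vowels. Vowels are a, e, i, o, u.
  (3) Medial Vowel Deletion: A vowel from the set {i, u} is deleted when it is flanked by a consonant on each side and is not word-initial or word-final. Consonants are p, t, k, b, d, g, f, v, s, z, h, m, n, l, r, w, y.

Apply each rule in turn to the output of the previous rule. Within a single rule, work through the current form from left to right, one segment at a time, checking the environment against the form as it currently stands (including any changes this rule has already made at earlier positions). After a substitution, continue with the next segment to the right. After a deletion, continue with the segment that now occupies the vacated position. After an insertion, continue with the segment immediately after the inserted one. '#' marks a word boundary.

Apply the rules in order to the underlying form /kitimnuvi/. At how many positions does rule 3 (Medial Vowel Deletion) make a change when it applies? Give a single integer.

3

(1) Initial Consonant Epenthesis: no change — [kitimnuvi]
(2) Intervocalic Voicing: [kitimnuvi] → [kidimnuvi]
(3) Medial Vowel Deletion: [kidimnuvi] → [kdmnvi]
Rule 3 changed 3 position(s).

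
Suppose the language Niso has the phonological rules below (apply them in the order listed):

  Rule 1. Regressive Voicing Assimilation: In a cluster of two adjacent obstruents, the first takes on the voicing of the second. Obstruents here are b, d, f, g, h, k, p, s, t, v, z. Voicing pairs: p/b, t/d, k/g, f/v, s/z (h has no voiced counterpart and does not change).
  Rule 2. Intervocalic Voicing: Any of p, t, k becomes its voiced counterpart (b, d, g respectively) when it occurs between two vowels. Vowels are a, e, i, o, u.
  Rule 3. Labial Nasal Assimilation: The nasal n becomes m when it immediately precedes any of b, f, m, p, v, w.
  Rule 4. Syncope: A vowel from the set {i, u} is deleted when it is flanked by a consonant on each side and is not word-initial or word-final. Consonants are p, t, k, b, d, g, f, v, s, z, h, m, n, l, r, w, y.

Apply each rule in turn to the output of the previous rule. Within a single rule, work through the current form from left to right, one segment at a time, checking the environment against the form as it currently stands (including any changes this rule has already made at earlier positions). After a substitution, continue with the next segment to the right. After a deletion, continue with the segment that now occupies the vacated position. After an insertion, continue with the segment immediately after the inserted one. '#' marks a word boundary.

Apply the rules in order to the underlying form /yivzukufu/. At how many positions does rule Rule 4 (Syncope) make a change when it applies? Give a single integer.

Rule 1 Regressive Voicing Assimilation: no change — [yivzukufu]
Rule 2 Intervocalic Voicing: [yivzukufu] → [yivzugufu]
Rule 3 Labial Nasal Assimilation: no change — [yivzugufu]
Rule 4 Syncope: [yivzugufu] → [yvzgfu]
Rule Rule 4 changed 3 position(s).

3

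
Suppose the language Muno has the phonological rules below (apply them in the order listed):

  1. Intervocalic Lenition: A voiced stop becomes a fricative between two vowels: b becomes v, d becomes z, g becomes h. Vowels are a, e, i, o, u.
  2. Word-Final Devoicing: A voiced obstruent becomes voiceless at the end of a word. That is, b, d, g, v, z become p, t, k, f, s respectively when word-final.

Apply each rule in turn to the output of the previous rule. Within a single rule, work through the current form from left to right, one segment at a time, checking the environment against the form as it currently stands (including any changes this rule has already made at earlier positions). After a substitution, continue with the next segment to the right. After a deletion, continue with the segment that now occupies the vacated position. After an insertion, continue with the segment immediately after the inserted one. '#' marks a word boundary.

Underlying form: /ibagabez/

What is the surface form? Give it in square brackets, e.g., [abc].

[ivahaves]

1 Intervocalic Lenition: [ibagabez] → [ivahavez]
2 Word-Final Devoicing: [ivahavez] → [ivahaves]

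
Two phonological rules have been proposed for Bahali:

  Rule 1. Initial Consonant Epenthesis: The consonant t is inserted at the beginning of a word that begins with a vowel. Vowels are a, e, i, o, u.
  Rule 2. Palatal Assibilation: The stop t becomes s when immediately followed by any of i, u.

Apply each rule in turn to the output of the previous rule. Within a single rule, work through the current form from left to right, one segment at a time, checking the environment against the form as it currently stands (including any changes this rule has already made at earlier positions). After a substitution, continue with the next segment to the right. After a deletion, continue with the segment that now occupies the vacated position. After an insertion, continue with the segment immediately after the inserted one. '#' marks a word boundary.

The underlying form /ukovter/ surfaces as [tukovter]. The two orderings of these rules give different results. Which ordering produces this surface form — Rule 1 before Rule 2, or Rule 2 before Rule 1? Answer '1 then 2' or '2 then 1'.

Order 1 then 2:
  1 Initial Consonant Epenthesis: [ukovter] → [tukovter]
  2 Palatal Assibilation: [tukovter] → [sukovter]
  result: [sukovter]
Order 2 then 1:
  2 Palatal Assibilation: no change — [ukovter]
  1 Initial Consonant Epenthesis: [ukovter] → [tukovter]
  result: [tukovter]

2 then 1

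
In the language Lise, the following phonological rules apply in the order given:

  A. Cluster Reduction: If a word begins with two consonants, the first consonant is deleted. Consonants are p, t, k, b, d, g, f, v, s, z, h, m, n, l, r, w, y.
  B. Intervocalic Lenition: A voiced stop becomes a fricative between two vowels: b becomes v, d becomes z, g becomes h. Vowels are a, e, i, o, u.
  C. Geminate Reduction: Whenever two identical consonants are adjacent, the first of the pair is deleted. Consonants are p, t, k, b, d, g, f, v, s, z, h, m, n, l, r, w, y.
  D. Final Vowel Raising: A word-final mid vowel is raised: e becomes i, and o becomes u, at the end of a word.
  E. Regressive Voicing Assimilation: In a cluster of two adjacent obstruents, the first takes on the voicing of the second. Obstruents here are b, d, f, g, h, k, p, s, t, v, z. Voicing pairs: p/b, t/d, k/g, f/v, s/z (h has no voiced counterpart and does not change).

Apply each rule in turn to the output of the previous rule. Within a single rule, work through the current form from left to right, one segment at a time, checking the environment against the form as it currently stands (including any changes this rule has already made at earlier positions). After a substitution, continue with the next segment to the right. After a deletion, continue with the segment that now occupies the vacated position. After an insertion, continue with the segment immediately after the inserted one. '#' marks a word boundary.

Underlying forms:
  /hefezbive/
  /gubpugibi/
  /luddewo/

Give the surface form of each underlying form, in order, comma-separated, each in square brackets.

/hefezbive/:
  A Cluster Reduction: no change — [hefezbive]
  B Intervocalic Lenition: no change — [hefezbive]
  C Geminate Reduction: no change — [hefezbive]
  D Final Vowel Raising: [hefezbive] → [hefezbivi]
  E Regressive Voicing Assimilation: no change — [hefezbivi]
/gubpugibi/:
  A Cluster Reduction: no change — [gubpugibi]
  B Intervocalic Lenition: [gubpugibi] → [gubpuhivi]
  C Geminate Reduction: no change — [gubpuhivi]
  D Final Vowel Raising: no change — [gubpuhivi]
  E Regressive Voicing Assimilation: [gubpuhivi] → [guppuhivi]
/luddewo/:
  A Cluster Reduction: no change — [luddewo]
  B Intervocalic Lenition: no change — [luddewo]
  C Geminate Reduction: [luddewo] → [ludewo]
  D Final Vowel Raising: [ludewo] → [ludewu]
  E Regressive Voicing Assimilation: no change — [ludewu]

[hefezbivi], [guppuhivi], [ludewu]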